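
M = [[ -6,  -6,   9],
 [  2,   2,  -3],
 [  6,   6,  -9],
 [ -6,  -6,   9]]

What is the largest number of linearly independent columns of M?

1

Row reduce to echelon form.
R2 ← R2 + (1/3)·R1: [0, 0, 0]
R3 ← R3 + R1: [0, 0, 0]
R4 ← R4 − R1: [0, 0, 0]
Echelon form has 1 nonzero row, so rank(M) = 1.
The rank gives the maximum number of linearly independent columns: 1.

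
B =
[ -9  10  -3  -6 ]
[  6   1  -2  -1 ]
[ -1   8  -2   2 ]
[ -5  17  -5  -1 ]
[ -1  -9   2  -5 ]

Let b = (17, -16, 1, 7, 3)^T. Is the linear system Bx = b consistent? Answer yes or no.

Row reduce the augmented matrix [B | b].
R2 ← R2 + (2/3)·R1: [0, 23/3, -4, -5, -14/3]
R3 ← R3 − (1/9)·R1: [0, 62/9, -5/3, 8/3, -8/9]
R4 ← R4 − (5/9)·R1: [0, 103/9, -10/3, 7/3, -22/9]
R5 ← R5 − (1/9)·R1: [0, -91/9, 7/3, -13/3, 10/9]
R3 ← R3 − (62/69)·R2: [0, 0, 133/69, 494/69, 76/23]
R4 ← R4 − (103/69)·R2: [0, 0, 182/69, 676/69, 104/23]
R5 ← R5 + (91/69)·R2: [0, 0, -203/69, -754/69, -116/23]
R4 ← R4 − (26/19)·R3: [0, 0, 0, 0, 0]
R5 ← R5 + (29/19)·R3: [0, 0, 0, 0, 0]
The echelon form has 3 nonzero rows, and every pivot lies in the first 4 columns, so rank(B) = rank([B|b]) = 3.
The system is consistent.

yes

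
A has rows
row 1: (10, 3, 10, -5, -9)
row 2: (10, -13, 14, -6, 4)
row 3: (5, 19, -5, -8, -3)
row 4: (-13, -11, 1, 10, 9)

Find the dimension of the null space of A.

1

Row reduce to echelon form.
R2 ← R2 − R1: [0, -16, 4, -1, 13]
R3 ← R3 − (1/2)·R1: [0, 35/2, -10, -11/2, 3/2]
R4 ← R4 + (13/10)·R1: [0, -71/10, 14, 7/2, -27/10]
R3 ← R3 + (35/32)·R2: [0, 0, -45/8, -211/32, 503/32]
R4 ← R4 − (71/160)·R2: [0, 0, 489/40, 631/160, -271/32]
R4 ← R4 + (163/75)·R3: [0, 0, 0, -779/75, 1927/75]
4 nonzero rows, so rank(A) = 4.
A has 5 columns; by rank–nullity, nullity = 5 − 4 = 1.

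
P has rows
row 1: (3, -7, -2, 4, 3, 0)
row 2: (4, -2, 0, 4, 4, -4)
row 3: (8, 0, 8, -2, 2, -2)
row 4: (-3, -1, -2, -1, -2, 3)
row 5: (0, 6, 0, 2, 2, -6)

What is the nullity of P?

3

Row reduce to echelon form.
R2 ← R2 − (4/3)·R1: [0, 22/3, 8/3, -4/3, 0, -4]
R3 ← R3 − (8/3)·R1: [0, 56/3, 40/3, -38/3, -6, -2]
R4 ← R4 + R1: [0, -8, -4, 3, 1, 3]
R3 ← R3 − (28/11)·R2: [0, 0, 72/11, -102/11, -6, 90/11]
R4 ← R4 + (12/11)·R2: [0, 0, -12/11, 17/11, 1, -15/11]
R5 ← R5 − (9/11)·R2: [0, 0, -24/11, 34/11, 2, -30/11]
R4 ← R4 + (1/6)·R3: [0, 0, 0, 0, 0, 0]
R5 ← R5 + (1/3)·R3: [0, 0, 0, 0, 0, 0]
3 nonzero rows, so rank(P) = 3.
P has 6 columns; by rank–nullity, nullity = 6 − 3 = 3.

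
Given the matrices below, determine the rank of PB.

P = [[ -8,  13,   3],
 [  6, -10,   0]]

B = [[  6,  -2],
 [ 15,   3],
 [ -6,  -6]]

2

First compute PB:
[[129,  37],
 [-114, -42]]
Now row reduce the product.
R2 ← R2 + (38/43)·R1: [0, -400/43]
2 nonzero rows, so rank(PB) = 2.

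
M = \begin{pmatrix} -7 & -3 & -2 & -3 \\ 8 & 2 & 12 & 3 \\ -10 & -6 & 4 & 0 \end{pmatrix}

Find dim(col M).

3

Row reduce to echelon form.
R2 ← R2 + (8/7)·R1: [0, -10/7, 68/7, -3/7]
R3 ← R3 − (10/7)·R1: [0, -12/7, 48/7, 30/7]
R3 ← R3 − (6/5)·R2: [0, 0, -24/5, 24/5]
Echelon form has 3 nonzero rows, so rank(M) = 3.
The column space has dimension equal to the rank: 3.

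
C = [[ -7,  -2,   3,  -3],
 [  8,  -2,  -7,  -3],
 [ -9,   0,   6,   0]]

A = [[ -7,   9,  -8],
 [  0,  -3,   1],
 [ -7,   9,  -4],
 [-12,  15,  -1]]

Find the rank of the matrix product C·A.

2

First compute CA:
[[ 64, -75,  45],
 [ 29, -30, -35],
 [ 21, -27,  48]]
Now row reduce the product.
R2 ← R2 − (29/64)·R1: [0, 255/64, -3545/64]
R3 ← R3 − (21/64)·R1: [0, -153/64, 2127/64]
R3 ← R3 + (3/5)·R2: [0, 0, 0]
2 nonzero rows, so rank(CA) = 2.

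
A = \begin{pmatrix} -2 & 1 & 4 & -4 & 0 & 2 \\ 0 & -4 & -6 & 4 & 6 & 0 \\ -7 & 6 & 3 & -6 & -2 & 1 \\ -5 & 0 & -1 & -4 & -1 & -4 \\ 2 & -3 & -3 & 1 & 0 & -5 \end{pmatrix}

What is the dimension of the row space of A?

Row reduce to echelon form.
R3 ← R3 − (7/2)·R1: [0, 5/2, -11, 8, -2, -6]
R4 ← R4 − (5/2)·R1: [0, -5/2, -11, 6, -1, -9]
R5 ← R5 + R1: [0, -2, 1, -3, 0, -3]
R3 ← R3 + (5/8)·R2: [0, 0, -59/4, 21/2, 7/4, -6]
R4 ← R4 − (5/8)·R2: [0, 0, -29/4, 7/2, -19/4, -9]
R5 ← R5 − (1/2)·R2: [0, 0, 4, -5, -3, -3]
R4 ← R4 − (29/59)·R3: [0, 0, 0, -98/59, -331/59, -357/59]
R5 ← R5 + (16/59)·R3: [0, 0, 0, -127/59, -149/59, -273/59]
R5 ← R5 − (127/98)·R4: [0, 0, 0, 0, 465/98, 45/14]
Echelon form has 5 nonzero rows, so rank(A) = 5.
The row space has dimension equal to the rank: 5.

5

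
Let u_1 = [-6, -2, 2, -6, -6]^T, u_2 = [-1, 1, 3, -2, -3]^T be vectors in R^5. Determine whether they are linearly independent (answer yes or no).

Form the matrix with these vectors as rows and row reduce.
R2 ← R2 − (1/6)·R1: [0, 4/3, 8/3, -1, -2]
2 nonzero rows, so the 2 vectors span a space of dimension 2.
Since 2 = 2, the vectors are linearly independent.

yes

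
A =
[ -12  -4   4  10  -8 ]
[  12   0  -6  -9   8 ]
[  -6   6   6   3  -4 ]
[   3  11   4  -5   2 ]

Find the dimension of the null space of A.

3

Row reduce to echelon form.
R2 ← R2 + R1: [0, -4, -2, 1, 0]
R3 ← R3 − (1/2)·R1: [0, 8, 4, -2, 0]
R4 ← R4 + (1/4)·R1: [0, 10, 5, -5/2, 0]
R3 ← R3 + (2)·R2: [0, 0, 0, 0, 0]
R4 ← R4 + (5/2)·R2: [0, 0, 0, 0, 0]
2 nonzero rows, so rank(A) = 2.
A has 5 columns; by rank–nullity, nullity = 5 − 2 = 3.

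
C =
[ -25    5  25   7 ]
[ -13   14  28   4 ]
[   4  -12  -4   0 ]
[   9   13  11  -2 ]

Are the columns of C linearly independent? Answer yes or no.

no

Row reduce C to echelon form.
R2 ← R2 − (13/25)·R1: [0, 57/5, 15, 9/25]
R3 ← R3 + (4/25)·R1: [0, -56/5, 0, 28/25]
R4 ← R4 + (9/25)·R1: [0, 74/5, 20, 13/25]
R3 ← R3 + (56/57)·R2: [0, 0, 280/19, 28/19]
R4 ← R4 − (74/57)·R2: [0, 0, 10/19, 1/19]
R4 ← R4 − (1/28)·R3: [0, 0, 0, 0]
3 pivots among 4 columns.
Only 3 < 4 pivot columns, so the columns are linearly dependent.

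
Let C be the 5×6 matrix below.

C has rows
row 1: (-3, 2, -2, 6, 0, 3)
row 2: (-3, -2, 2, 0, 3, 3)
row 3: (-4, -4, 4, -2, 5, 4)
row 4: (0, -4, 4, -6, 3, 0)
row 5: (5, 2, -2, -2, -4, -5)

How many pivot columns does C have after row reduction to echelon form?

Row reduce to echelon form.
R2 ← R2 − R1: [0, -4, 4, -6, 3, 0]
R3 ← R3 − (4/3)·R1: [0, -20/3, 20/3, -10, 5, 0]
R5 ← R5 + (5/3)·R1: [0, 16/3, -16/3, 8, -4, 0]
R3 ← R3 − (5/3)·R2: [0, 0, 0, 0, 0, 0]
R4 ← R4 − R2: [0, 0, 0, 0, 0, 0]
R5 ← R5 + (4/3)·R2: [0, 0, 0, 0, 0, 0]
Echelon form has 2 nonzero rows, so rank(C) = 2.
Each nonzero row contributes one pivot column: 2 pivot columns.

2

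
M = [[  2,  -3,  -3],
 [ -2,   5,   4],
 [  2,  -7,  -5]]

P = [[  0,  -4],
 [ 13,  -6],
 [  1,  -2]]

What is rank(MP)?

2

First compute MP:
[[-42,  16],
 [ 69, -30],
 [-96,  44]]
Now row reduce the product.
R2 ← R2 + (23/14)·R1: [0, -26/7]
R3 ← R3 − (16/7)·R1: [0, 52/7]
R3 ← R3 + (2)·R2: [0, 0]
2 nonzero rows, so rank(MP) = 2.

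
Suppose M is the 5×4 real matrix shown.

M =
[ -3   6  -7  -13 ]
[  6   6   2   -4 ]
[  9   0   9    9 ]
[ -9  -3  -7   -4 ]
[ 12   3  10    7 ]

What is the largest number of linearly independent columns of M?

2

Row reduce to echelon form.
R2 ← R2 + (2)·R1: [0, 18, -12, -30]
R3 ← R3 + (3)·R1: [0, 18, -12, -30]
R4 ← R4 − (3)·R1: [0, -21, 14, 35]
R5 ← R5 + (4)·R1: [0, 27, -18, -45]
R3 ← R3 − R2: [0, 0, 0, 0]
R4 ← R4 + (7/6)·R2: [0, 0, 0, 0]
R5 ← R5 − (3/2)·R2: [0, 0, 0, 0]
Echelon form has 2 nonzero rows, so rank(M) = 2.
The rank gives the maximum number of linearly independent columns: 2.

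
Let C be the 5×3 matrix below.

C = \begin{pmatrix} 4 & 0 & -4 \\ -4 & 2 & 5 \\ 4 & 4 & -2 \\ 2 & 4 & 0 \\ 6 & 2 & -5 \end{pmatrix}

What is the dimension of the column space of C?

2

Row reduce to echelon form.
R2 ← R2 + R1: [0, 2, 1]
R3 ← R3 − R1: [0, 4, 2]
R4 ← R4 − (1/2)·R1: [0, 4, 2]
R5 ← R5 − (3/2)·R1: [0, 2, 1]
R3 ← R3 − (2)·R2: [0, 0, 0]
R4 ← R4 − (2)·R2: [0, 0, 0]
R5 ← R5 − R2: [0, 0, 0]
Echelon form has 2 nonzero rows, so rank(C) = 2.
The column space has dimension equal to the rank: 2.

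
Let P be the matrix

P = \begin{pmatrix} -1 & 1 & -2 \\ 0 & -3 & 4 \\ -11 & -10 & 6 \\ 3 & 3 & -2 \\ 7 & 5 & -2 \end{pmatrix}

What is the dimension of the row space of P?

2

Row reduce to echelon form.
R3 ← R3 − (11)·R1: [0, -21, 28]
R4 ← R4 + (3)·R1: [0, 6, -8]
R5 ← R5 + (7)·R1: [0, 12, -16]
R3 ← R3 − (7)·R2: [0, 0, 0]
R4 ← R4 + (2)·R2: [0, 0, 0]
R5 ← R5 + (4)·R2: [0, 0, 0]
Echelon form has 2 nonzero rows, so rank(P) = 2.
The row space has dimension equal to the rank: 2.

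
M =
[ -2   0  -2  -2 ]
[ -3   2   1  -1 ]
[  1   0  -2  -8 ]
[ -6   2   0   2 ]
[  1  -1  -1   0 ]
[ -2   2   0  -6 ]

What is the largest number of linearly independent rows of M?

Row reduce to echelon form.
R2 ← R2 − (3/2)·R1: [0, 2, 4, 2]
R3 ← R3 + (1/2)·R1: [0, 0, -3, -9]
R4 ← R4 − (3)·R1: [0, 2, 6, 8]
R5 ← R5 + (1/2)·R1: [0, -1, -2, -1]
R6 ← R6 − R1: [0, 2, 2, -4]
R4 ← R4 − R2: [0, 0, 2, 6]
R5 ← R5 + (1/2)·R2: [0, 0, 0, 0]
R6 ← R6 − R2: [0, 0, -2, -6]
R4 ← R4 + (2/3)·R3: [0, 0, 0, 0]
R6 ← R6 − (2/3)·R3: [0, 0, 0, 0]
Echelon form has 3 nonzero rows, so rank(M) = 3.
The rank gives the maximum number of linearly independent rows: 3.

3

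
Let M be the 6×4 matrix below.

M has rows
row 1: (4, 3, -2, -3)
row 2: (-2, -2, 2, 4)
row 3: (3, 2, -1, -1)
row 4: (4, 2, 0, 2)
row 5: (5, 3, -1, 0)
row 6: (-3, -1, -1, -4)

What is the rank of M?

2

Row reduce to echelon form.
R2 ← R2 + (1/2)·R1: [0, -1/2, 1, 5/2]
R3 ← R3 − (3/4)·R1: [0, -1/4, 1/2, 5/4]
R4 ← R4 − R1: [0, -1, 2, 5]
R5 ← R5 − (5/4)·R1: [0, -3/4, 3/2, 15/4]
R6 ← R6 + (3/4)·R1: [0, 5/4, -5/2, -25/4]
R3 ← R3 − (1/2)·R2: [0, 0, 0, 0]
R4 ← R4 − (2)·R2: [0, 0, 0, 0]
R5 ← R5 − (3/2)·R2: [0, 0, 0, 0]
R6 ← R6 + (5/2)·R2: [0, 0, 0, 0]
Echelon form has 2 nonzero rows, so rank(M) = 2.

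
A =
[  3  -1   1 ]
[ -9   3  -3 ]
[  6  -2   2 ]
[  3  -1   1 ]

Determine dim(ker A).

Row reduce to echelon form.
R2 ← R2 + (3)·R1: [0, 0, 0]
R3 ← R3 − (2)·R1: [0, 0, 0]
R4 ← R4 − R1: [0, 0, 0]
1 nonzero row, so rank(A) = 1.
A has 3 columns; by rank–nullity, nullity = 3 − 1 = 2.

2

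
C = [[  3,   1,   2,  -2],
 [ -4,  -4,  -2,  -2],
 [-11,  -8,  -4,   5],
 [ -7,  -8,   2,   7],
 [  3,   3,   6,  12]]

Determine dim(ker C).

1

Row reduce to echelon form.
R2 ← R2 + (4/3)·R1: [0, -8/3, 2/3, -14/3]
R3 ← R3 + (11/3)·R1: [0, -13/3, 10/3, -7/3]
R4 ← R4 + (7/3)·R1: [0, -17/3, 20/3, 7/3]
R5 ← R5 − R1: [0, 2, 4, 14]
R3 ← R3 − (13/8)·R2: [0, 0, 9/4, 21/4]
R4 ← R4 − (17/8)·R2: [0, 0, 21/4, 49/4]
R5 ← R5 + (3/4)·R2: [0, 0, 9/2, 21/2]
R4 ← R4 − (7/3)·R3: [0, 0, 0, 0]
R5 ← R5 − (2)·R3: [0, 0, 0, 0]
3 nonzero rows, so rank(C) = 3.
C has 4 columns; by rank–nullity, nullity = 4 − 3 = 1.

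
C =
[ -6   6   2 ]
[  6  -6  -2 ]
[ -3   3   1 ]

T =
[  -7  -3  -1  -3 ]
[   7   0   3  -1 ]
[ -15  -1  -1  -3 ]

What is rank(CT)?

1

First compute CT:
[[ 54,  16,  22,   6],
 [-54, -16, -22,  -6],
 [ 27,   8,  11,   3]]
Now row reduce the product.
R2 ← R2 + R1: [0, 0, 0, 0]
R3 ← R3 − (1/2)·R1: [0, 0, 0, 0]
1 nonzero row, so rank(CT) = 1.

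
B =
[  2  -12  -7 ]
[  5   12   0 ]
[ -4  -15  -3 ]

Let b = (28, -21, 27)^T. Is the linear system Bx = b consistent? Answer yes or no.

Row reduce the augmented matrix [B | b].
R2 ← R2 − (5/2)·R1: [0, 42, 35/2, -91]
R3 ← R3 + (2)·R1: [0, -39, -17, 83]
R3 ← R3 + (13/14)·R2: [0, 0, -3/4, -3/2]
The echelon form has 3 nonzero rows, and every pivot lies in the first 3 columns, so rank(B) = rank([B|b]) = 3.
The system is consistent.

yes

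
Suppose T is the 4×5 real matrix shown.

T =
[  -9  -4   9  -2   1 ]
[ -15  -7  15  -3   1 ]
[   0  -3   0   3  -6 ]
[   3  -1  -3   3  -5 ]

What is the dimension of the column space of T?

Row reduce to echelon form.
R2 ← R2 − (5/3)·R1: [0, -1/3, 0, 1/3, -2/3]
R4 ← R4 + (1/3)·R1: [0, -7/3, 0, 7/3, -14/3]
R3 ← R3 − (9)·R2: [0, 0, 0, 0, 0]
R4 ← R4 − (7)·R2: [0, 0, 0, 0, 0]
Echelon form has 2 nonzero rows, so rank(T) = 2.
The column space has dimension equal to the rank: 2.

2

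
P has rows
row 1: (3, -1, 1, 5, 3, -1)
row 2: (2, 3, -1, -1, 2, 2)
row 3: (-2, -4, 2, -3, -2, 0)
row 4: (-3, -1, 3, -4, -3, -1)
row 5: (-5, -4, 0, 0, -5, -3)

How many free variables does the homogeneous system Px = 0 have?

Row reduce to echelon form.
R2 ← R2 − (2/3)·R1: [0, 11/3, -5/3, -13/3, 0, 8/3]
R3 ← R3 + (2/3)·R1: [0, -14/3, 8/3, 1/3, 0, -2/3]
R4 ← R4 + R1: [0, -2, 4, 1, 0, -2]
R5 ← R5 + (5/3)·R1: [0, -17/3, 5/3, 25/3, 0, -14/3]
R3 ← R3 + (14/11)·R2: [0, 0, 6/11, -57/11, 0, 30/11]
R4 ← R4 + (6/11)·R2: [0, 0, 34/11, -15/11, 0, -6/11]
R5 ← R5 + (17/11)·R2: [0, 0, -10/11, 18/11, 0, -6/11]
R4 ← R4 − (17/3)·R3: [0, 0, 0, 28, 0, -16]
R5 ← R5 + (5/3)·R3: [0, 0, 0, -7, 0, 4]
R5 ← R5 + (1/4)·R4: [0, 0, 0, 0, 0, 0]
4 nonzero rows, so rank(P) = 4.
P has 6 columns; by rank–nullity, nullity = 6 − 4 = 2.

2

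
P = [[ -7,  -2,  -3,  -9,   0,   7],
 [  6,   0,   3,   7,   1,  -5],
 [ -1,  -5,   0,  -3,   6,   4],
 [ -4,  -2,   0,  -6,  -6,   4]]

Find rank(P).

3

Row reduce to echelon form.
R2 ← R2 + (6/7)·R1: [0, -12/7, 3/7, -5/7, 1, 1]
R3 ← R3 − (1/7)·R1: [0, -33/7, 3/7, -12/7, 6, 3]
R4 ← R4 − (4/7)·R1: [0, -6/7, 12/7, -6/7, -6, 0]
R3 ← R3 − (11/4)·R2: [0, 0, -3/4, 1/4, 13/4, 1/4]
R4 ← R4 − (1/2)·R2: [0, 0, 3/2, -1/2, -13/2, -1/2]
R4 ← R4 + (2)·R3: [0, 0, 0, 0, 0, 0]
Echelon form has 3 nonzero rows, so rank(P) = 3.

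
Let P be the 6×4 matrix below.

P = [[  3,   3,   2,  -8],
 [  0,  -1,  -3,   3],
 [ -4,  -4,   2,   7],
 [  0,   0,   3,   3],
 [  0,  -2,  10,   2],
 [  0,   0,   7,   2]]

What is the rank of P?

4

Row reduce to echelon form.
R3 ← R3 + (4/3)·R1: [0, 0, 14/3, -11/3]
R5 ← R5 − (2)·R2: [0, 0, 16, -4]
R4 ← R4 − (9/14)·R3: [0, 0, 0, 75/14]
R5 ← R5 − (24/7)·R3: [0, 0, 0, 60/7]
R6 ← R6 − (3/2)·R3: [0, 0, 0, 15/2]
R5 ← R5 − (8/5)·R4: [0, 0, 0, 0]
R6 ← R6 − (7/5)·R4: [0, 0, 0, 0]
Echelon form has 4 nonzero rows, so rank(P) = 4.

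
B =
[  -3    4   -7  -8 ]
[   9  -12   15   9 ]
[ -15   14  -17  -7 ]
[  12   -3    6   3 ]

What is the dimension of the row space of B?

3

Row reduce to echelon form.
R2 ← R2 + (3)·R1: [0, 0, -6, -15]
R3 ← R3 − (5)·R1: [0, -6, 18, 33]
R4 ← R4 + (4)·R1: [0, 13, -22, -29]
Swap R2 ↔ R3
R4 ← R4 + (13/6)·R2: [0, 0, 17, 85/2]
R4 ← R4 + (17/6)·R3: [0, 0, 0, 0]
Echelon form has 3 nonzero rows, so rank(B) = 3.
The row space has dimension equal to the rank: 3.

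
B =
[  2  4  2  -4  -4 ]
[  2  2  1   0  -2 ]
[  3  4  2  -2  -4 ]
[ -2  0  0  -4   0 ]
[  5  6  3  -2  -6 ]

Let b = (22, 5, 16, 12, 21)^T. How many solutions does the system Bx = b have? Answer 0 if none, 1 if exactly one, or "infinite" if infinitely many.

Row reduce the augmented matrix [B | b].
R2 ← R2 − R1: [0, -2, -1, 4, 2, -17]
R3 ← R3 − (3/2)·R1: [0, -2, -1, 4, 2, -17]
R4 ← R4 + R1: [0, 4, 2, -8, -4, 34]
R5 ← R5 − (5/2)·R1: [0, -4, -2, 8, 4, -34]
R3 ← R3 − R2: [0, 0, 0, 0, 0, 0]
R4 ← R4 + (2)·R2: [0, 0, 0, 0, 0, 0]
R5 ← R5 − (2)·R2: [0, 0, 0, 0, 0, 0]
The echelon form has 2 nonzero rows, and every pivot lies in the first 5 columns, so rank(B) = rank([B|b]) = 2.
The system is consistent.
rank = 2 < 5 unknowns, so there are infinitely many solutions.

infinite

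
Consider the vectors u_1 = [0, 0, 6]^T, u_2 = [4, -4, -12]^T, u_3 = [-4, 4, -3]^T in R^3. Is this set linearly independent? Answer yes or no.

no

Form the matrix with these vectors as rows and row reduce.
Swap R1 ↔ R2
R3 ← R3 + R1: [0, 0, -15]
R3 ← R3 + (5/2)·R2: [0, 0, 0]
2 nonzero rows, so the 3 vectors span a space of dimension 2.
Since 2 < 3, the vectors are linearly dependent.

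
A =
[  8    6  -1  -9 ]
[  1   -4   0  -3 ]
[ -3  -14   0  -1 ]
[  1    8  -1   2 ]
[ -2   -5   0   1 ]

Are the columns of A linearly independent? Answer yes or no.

no

Row reduce A to echelon form.
R2 ← R2 − (1/8)·R1: [0, -19/4, 1/8, -15/8]
R3 ← R3 + (3/8)·R1: [0, -47/4, -3/8, -35/8]
R4 ← R4 − (1/8)·R1: [0, 29/4, -7/8, 25/8]
R5 ← R5 + (1/4)·R1: [0, -7/2, -1/4, -5/4]
R3 ← R3 − (47/19)·R2: [0, 0, -13/19, 5/19]
R4 ← R4 + (29/19)·R2: [0, 0, -13/19, 5/19]
R5 ← R5 − (14/19)·R2: [0, 0, -13/38, 5/38]
R4 ← R4 − R3: [0, 0, 0, 0]
R5 ← R5 − (1/2)·R3: [0, 0, 0, 0]
3 pivots among 4 columns.
Only 3 < 4 pivot columns, so the columns are linearly dependent.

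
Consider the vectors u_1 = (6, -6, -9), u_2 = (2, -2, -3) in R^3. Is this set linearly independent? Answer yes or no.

Form the matrix with these vectors as rows and row reduce.
R2 ← R2 − (1/3)·R1: [0, 0, 0]
1 nonzero row, so the 2 vectors span a space of dimension 1.
Since 1 < 2, the vectors are linearly dependent.

no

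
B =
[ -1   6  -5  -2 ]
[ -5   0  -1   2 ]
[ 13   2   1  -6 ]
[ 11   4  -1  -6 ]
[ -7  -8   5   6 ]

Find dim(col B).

2

Row reduce to echelon form.
R2 ← R2 − (5)·R1: [0, -30, 24, 12]
R3 ← R3 + (13)·R1: [0, 80, -64, -32]
R4 ← R4 + (11)·R1: [0, 70, -56, -28]
R5 ← R5 − (7)·R1: [0, -50, 40, 20]
R3 ← R3 + (8/3)·R2: [0, 0, 0, 0]
R4 ← R4 + (7/3)·R2: [0, 0, 0, 0]
R5 ← R5 − (5/3)·R2: [0, 0, 0, 0]
Echelon form has 2 nonzero rows, so rank(B) = 2.
The column space has dimension equal to the rank: 2.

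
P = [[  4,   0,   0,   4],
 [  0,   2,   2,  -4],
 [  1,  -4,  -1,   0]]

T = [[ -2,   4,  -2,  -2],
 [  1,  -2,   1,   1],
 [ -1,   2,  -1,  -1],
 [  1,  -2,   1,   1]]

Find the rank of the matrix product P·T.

First compute PT:
[[ -4,   8,  -4,  -4],
 [ -4,   8,  -4,  -4],
 [ -5,  10,  -5,  -5]]
Now row reduce the product.
R2 ← R2 − R1: [0, 0, 0, 0]
R3 ← R3 − (5/4)·R1: [0, 0, 0, 0]
1 nonzero row, so rank(PT) = 1.

1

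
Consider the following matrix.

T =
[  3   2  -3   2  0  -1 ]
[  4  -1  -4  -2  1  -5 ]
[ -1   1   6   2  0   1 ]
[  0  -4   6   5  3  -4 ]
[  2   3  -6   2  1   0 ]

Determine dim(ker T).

1

Row reduce to echelon form.
R2 ← R2 − (4/3)·R1: [0, -11/3, 0, -14/3, 1, -11/3]
R3 ← R3 + (1/3)·R1: [0, 5/3, 5, 8/3, 0, 2/3]
R5 ← R5 − (2/3)·R1: [0, 5/3, -4, 2/3, 1, 2/3]
R3 ← R3 + (5/11)·R2: [0, 0, 5, 6/11, 5/11, -1]
R4 ← R4 − (12/11)·R2: [0, 0, 6, 111/11, 21/11, 0]
R5 ← R5 + (5/11)·R2: [0, 0, -4, -16/11, 16/11, -1]
R4 ← R4 − (6/5)·R3: [0, 0, 0, 519/55, 15/11, 6/5]
R5 ← R5 + (4/5)·R3: [0, 0, 0, -56/55, 20/11, -9/5]
R5 ← R5 + (56/519)·R4: [0, 0, 0, 0, 340/173, -289/173]
5 nonzero rows, so rank(T) = 5.
T has 6 columns; by rank–nullity, nullity = 6 − 5 = 1.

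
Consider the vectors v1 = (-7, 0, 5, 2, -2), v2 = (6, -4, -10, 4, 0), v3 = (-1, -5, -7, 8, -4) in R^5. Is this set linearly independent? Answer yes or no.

Form the matrix with these vectors as rows and row reduce.
R2 ← R2 + (6/7)·R1: [0, -4, -40/7, 40/7, -12/7]
R3 ← R3 − (1/7)·R1: [0, -5, -54/7, 54/7, -26/7]
R3 ← R3 − (5/4)·R2: [0, 0, -4/7, 4/7, -11/7]
3 nonzero rows, so the 3 vectors span a space of dimension 3.
Since 3 = 3, the vectors are linearly independent.

yes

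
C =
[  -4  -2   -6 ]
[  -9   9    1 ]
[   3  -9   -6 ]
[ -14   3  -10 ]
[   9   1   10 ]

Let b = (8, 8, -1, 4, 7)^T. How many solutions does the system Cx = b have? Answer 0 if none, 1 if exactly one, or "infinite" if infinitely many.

Row reduce the augmented matrix [C | b].
R2 ← R2 − (9/4)·R1: [0, 27/2, 29/2, -10]
R3 ← R3 + (3/4)·R1: [0, -21/2, -21/2, 5]
R4 ← R4 − (7/2)·R1: [0, 10, 11, -24]
R5 ← R5 + (9/4)·R1: [0, -7/2, -7/2, 25]
R3 ← R3 + (7/9)·R2: [0, 0, 7/9, -25/9]
R4 ← R4 − (20/27)·R2: [0, 0, 7/27, -448/27]
R5 ← R5 + (7/27)·R2: [0, 0, 7/27, 605/27]
R4 ← R4 − (1/3)·R3: [0, 0, 0, -47/3]
R5 ← R5 − (1/3)·R3: [0, 0, 0, 70/3]
R5 ← R5 + (70/47)·R4: [0, 0, 0, 0]
The echelon form has 4 nonzero rows; the last pivot sits in the augmented column, so rank(C) = 3 but rank([C|b]) = 4.
Since the ranks differ, the system is inconsistent.
It has no solutions.

0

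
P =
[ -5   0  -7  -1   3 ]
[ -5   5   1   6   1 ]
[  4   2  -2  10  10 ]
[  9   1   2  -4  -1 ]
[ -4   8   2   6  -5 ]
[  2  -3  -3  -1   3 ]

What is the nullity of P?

Row reduce to echelon form.
R2 ← R2 − R1: [0, 5, 8, 7, -2]
R3 ← R3 + (4/5)·R1: [0, 2, -38/5, 46/5, 62/5]
R4 ← R4 + (9/5)·R1: [0, 1, -53/5, -29/5, 22/5]
R5 ← R5 − (4/5)·R1: [0, 8, 38/5, 34/5, -37/5]
R6 ← R6 + (2/5)·R1: [0, -3, -29/5, -7/5, 21/5]
R3 ← R3 − (2/5)·R2: [0, 0, -54/5, 32/5, 66/5]
R4 ← R4 − (1/5)·R2: [0, 0, -61/5, -36/5, 24/5]
R5 ← R5 − (8/5)·R2: [0, 0, -26/5, -22/5, -21/5]
R6 ← R6 + (3/5)·R2: [0, 0, -1, 14/5, 3]
R4 ← R4 − (61/54)·R3: [0, 0, 0, -1948/135, -91/9]
R5 ← R5 − (13/27)·R3: [0, 0, 0, -202/27, -95/9]
R6 ← R6 − (5/54)·R3: [0, 0, 0, 298/135, 16/9]
R5 ← R5 − (505/974)·R4: [0, 0, 0, 0, -5175/974]
R6 ← R6 + (149/974)·R4: [0, 0, 0, 0, 225/974]
R6 ← R6 + (1/23)·R5: [0, 0, 0, 0, 0]
5 nonzero rows, so rank(P) = 5.
P has 5 columns; by rank–nullity, nullity = 5 − 5 = 0.

0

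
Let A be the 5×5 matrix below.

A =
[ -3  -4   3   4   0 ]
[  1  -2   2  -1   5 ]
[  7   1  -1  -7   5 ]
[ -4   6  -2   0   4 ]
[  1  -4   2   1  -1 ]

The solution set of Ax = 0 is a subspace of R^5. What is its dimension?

2

Row reduce to echelon form.
R2 ← R2 + (1/3)·R1: [0, -10/3, 3, 1/3, 5]
R3 ← R3 + (7/3)·R1: [0, -25/3, 6, 7/3, 5]
R4 ← R4 − (4/3)·R1: [0, 34/3, -6, -16/3, 4]
R5 ← R5 + (1/3)·R1: [0, -16/3, 3, 7/3, -1]
R3 ← R3 − (5/2)·R2: [0, 0, -3/2, 3/2, -15/2]
R4 ← R4 + (17/5)·R2: [0, 0, 21/5, -21/5, 21]
R5 ← R5 − (8/5)·R2: [0, 0, -9/5, 9/5, -9]
R4 ← R4 + (14/5)·R3: [0, 0, 0, 0, 0]
R5 ← R5 − (6/5)·R3: [0, 0, 0, 0, 0]
3 nonzero rows, so rank(A) = 3.
A has 5 columns; by rank–nullity, nullity = 5 − 3 = 2.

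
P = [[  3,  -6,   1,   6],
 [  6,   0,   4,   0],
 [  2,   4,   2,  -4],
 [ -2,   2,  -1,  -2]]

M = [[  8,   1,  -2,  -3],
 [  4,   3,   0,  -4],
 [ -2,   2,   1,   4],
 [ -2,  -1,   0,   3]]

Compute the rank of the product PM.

2

First compute PM:
[[-14, -19,  -5,  37],
 [ 40,  14,  -8,  -2],
 [ 36,  22,  -2, -26],
 [ -2,   4,   3, -12]]
Now row reduce the product.
R2 ← R2 + (20/7)·R1: [0, -282/7, -156/7, 726/7]
R3 ← R3 + (18/7)·R1: [0, -188/7, -104/7, 484/7]
R4 ← R4 − (1/7)·R1: [0, 47/7, 26/7, -121/7]
R3 ← R3 − (2/3)·R2: [0, 0, 0, 0]
R4 ← R4 + (1/6)·R2: [0, 0, 0, 0]
2 nonzero rows, so rank(PM) = 2.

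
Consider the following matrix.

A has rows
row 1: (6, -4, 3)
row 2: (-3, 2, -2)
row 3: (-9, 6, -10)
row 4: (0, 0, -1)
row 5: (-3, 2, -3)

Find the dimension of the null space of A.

Row reduce to echelon form.
R2 ← R2 + (1/2)·R1: [0, 0, -1/2]
R3 ← R3 + (3/2)·R1: [0, 0, -11/2]
R5 ← R5 + (1/2)·R1: [0, 0, -3/2]
R3 ← R3 − (11)·R2: [0, 0, 0]
R4 ← R4 − (2)·R2: [0, 0, 0]
R5 ← R5 − (3)·R2: [0, 0, 0]
2 nonzero rows, so rank(A) = 2.
A has 3 columns; by rank–nullity, nullity = 3 − 2 = 1.

1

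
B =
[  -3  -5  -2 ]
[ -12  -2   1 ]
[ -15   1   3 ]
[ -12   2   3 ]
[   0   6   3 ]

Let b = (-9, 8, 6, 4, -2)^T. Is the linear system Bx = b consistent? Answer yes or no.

no

Row reduce the augmented matrix [B | b].
R2 ← R2 − (4)·R1: [0, 18, 9, 44]
R3 ← R3 − (5)·R1: [0, 26, 13, 51]
R4 ← R4 − (4)·R1: [0, 22, 11, 40]
R3 ← R3 − (13/9)·R2: [0, 0, 0, -113/9]
R4 ← R4 − (11/9)·R2: [0, 0, 0, -124/9]
R5 ← R5 − (1/3)·R2: [0, 0, 0, -50/3]
R4 ← R4 − (124/113)·R3: [0, 0, 0, 0]
R5 ← R5 − (150/113)·R3: [0, 0, 0, 0]
The echelon form has 3 nonzero rows; the last pivot sits in the augmented column, so rank(B) = 2 but rank([B|b]) = 3.
Since the ranks differ, the system is inconsistent.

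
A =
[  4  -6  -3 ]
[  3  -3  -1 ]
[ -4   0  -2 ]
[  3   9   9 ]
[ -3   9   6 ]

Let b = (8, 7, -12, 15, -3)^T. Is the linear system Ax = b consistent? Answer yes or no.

Row reduce the augmented matrix [A | b].
R2 ← R2 − (3/4)·R1: [0, 3/2, 5/4, 1]
R3 ← R3 + R1: [0, -6, -5, -4]
R4 ← R4 − (3/4)·R1: [0, 27/2, 45/4, 9]
R5 ← R5 + (3/4)·R1: [0, 9/2, 15/4, 3]
R3 ← R3 + (4)·R2: [0, 0, 0, 0]
R4 ← R4 − (9)·R2: [0, 0, 0, 0]
R5 ← R5 − (3)·R2: [0, 0, 0, 0]
The echelon form has 2 nonzero rows, and every pivot lies in the first 3 columns, so rank(A) = rank([A|b]) = 2.
The system is consistent.

yes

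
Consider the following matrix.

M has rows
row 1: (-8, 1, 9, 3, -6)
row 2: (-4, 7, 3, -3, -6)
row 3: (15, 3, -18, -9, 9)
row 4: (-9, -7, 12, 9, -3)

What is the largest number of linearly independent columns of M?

2

Row reduce to echelon form.
R2 ← R2 − (1/2)·R1: [0, 13/2, -3/2, -9/2, -3]
R3 ← R3 + (15/8)·R1: [0, 39/8, -9/8, -27/8, -9/4]
R4 ← R4 − (9/8)·R1: [0, -65/8, 15/8, 45/8, 15/4]
R3 ← R3 − (3/4)·R2: [0, 0, 0, 0, 0]
R4 ← R4 + (5/4)·R2: [0, 0, 0, 0, 0]
Echelon form has 2 nonzero rows, so rank(M) = 2.
The rank gives the maximum number of linearly independent columns: 2.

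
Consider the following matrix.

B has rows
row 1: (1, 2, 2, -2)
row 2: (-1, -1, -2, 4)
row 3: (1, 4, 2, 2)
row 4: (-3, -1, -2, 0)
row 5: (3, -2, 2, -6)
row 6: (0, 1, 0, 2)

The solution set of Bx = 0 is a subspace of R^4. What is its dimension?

1

Row reduce to echelon form.
R2 ← R2 + R1: [0, 1, 0, 2]
R3 ← R3 − R1: [0, 2, 0, 4]
R4 ← R4 + (3)·R1: [0, 5, 4, -6]
R5 ← R5 − (3)·R1: [0, -8, -4, 0]
R3 ← R3 − (2)·R2: [0, 0, 0, 0]
R4 ← R4 − (5)·R2: [0, 0, 4, -16]
R5 ← R5 + (8)·R2: [0, 0, -4, 16]
R6 ← R6 − R2: [0, 0, 0, 0]
Swap R3 ↔ R4
R5 ← R5 + R3: [0, 0, 0, 0]
3 nonzero rows, so rank(B) = 3.
B has 4 columns; by rank–nullity, nullity = 4 − 3 = 1.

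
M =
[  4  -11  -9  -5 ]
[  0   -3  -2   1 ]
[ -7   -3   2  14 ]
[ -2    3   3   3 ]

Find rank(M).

3

Row reduce to echelon form.
R3 ← R3 + (7/4)·R1: [0, -89/4, -55/4, 21/4]
R4 ← R4 + (1/2)·R1: [0, -5/2, -3/2, 1/2]
R3 ← R3 − (89/12)·R2: [0, 0, 13/12, -13/6]
R4 ← R4 − (5/6)·R2: [0, 0, 1/6, -1/3]
R4 ← R4 − (2/13)·R3: [0, 0, 0, 0]
Echelon form has 3 nonzero rows, so rank(M) = 3.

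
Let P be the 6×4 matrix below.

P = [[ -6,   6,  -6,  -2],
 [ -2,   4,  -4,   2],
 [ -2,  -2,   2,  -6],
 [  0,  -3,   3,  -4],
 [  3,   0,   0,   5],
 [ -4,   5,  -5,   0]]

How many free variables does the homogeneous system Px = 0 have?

2

Row reduce to echelon form.
R2 ← R2 − (1/3)·R1: [0, 2, -2, 8/3]
R3 ← R3 − (1/3)·R1: [0, -4, 4, -16/3]
R5 ← R5 + (1/2)·R1: [0, 3, -3, 4]
R6 ← R6 − (2/3)·R1: [0, 1, -1, 4/3]
R3 ← R3 + (2)·R2: [0, 0, 0, 0]
R4 ← R4 + (3/2)·R2: [0, 0, 0, 0]
R5 ← R5 − (3/2)·R2: [0, 0, 0, 0]
R6 ← R6 − (1/2)·R2: [0, 0, 0, 0]
2 nonzero rows, so rank(P) = 2.
P has 4 columns; by rank–nullity, nullity = 4 − 2 = 2.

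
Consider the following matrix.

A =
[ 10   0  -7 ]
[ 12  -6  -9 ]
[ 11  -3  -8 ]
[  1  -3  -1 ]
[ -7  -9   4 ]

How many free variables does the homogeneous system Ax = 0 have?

Row reduce to echelon form.
R2 ← R2 − (6/5)·R1: [0, -6, -3/5]
R3 ← R3 − (11/10)·R1: [0, -3, -3/10]
R4 ← R4 − (1/10)·R1: [0, -3, -3/10]
R5 ← R5 + (7/10)·R1: [0, -9, -9/10]
R3 ← R3 − (1/2)·R2: [0, 0, 0]
R4 ← R4 − (1/2)·R2: [0, 0, 0]
R5 ← R5 − (3/2)·R2: [0, 0, 0]
2 nonzero rows, so rank(A) = 2.
A has 3 columns; by rank–nullity, nullity = 3 − 2 = 1.

1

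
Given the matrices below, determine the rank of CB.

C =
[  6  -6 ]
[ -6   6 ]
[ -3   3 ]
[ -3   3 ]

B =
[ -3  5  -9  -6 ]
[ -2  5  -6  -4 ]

1

First compute CB:
[[ -6,   0, -18, -12],
 [  6,   0,  18,  12],
 [  3,   0,   9,   6],
 [  3,   0,   9,   6]]
Now row reduce the product.
R2 ← R2 + R1: [0, 0, 0, 0]
R3 ← R3 + (1/2)·R1: [0, 0, 0, 0]
R4 ← R4 + (1/2)·R1: [0, 0, 0, 0]
1 nonzero row, so rank(CB) = 1.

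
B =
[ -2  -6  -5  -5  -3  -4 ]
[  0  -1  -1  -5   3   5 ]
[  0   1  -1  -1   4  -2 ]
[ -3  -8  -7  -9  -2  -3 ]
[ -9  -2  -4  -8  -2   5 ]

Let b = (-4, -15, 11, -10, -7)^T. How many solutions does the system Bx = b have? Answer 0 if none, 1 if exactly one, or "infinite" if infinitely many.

infinite

Row reduce the augmented matrix [B | b].
R4 ← R4 − (3/2)·R1: [0, 1, 1/2, -3/2, 5/2, 3, -4]
R5 ← R5 − (9/2)·R1: [0, 25, 37/2, 29/2, 23/2, 23, 11]
R3 ← R3 + R2: [0, 0, -2, -6, 7, 3, -4]
R4 ← R4 + R2: [0, 0, -1/2, -13/2, 11/2, 8, -19]
R5 ← R5 + (25)·R2: [0, 0, -13/2, -221/2, 173/2, 148, -364]
R4 ← R4 − (1/4)·R3: [0, 0, 0, -5, 15/4, 29/4, -18]
R5 ← R5 − (13/4)·R3: [0, 0, 0, -91, 255/4, 553/4, -351]
R5 ← R5 − (91/5)·R4: [0, 0, 0, 0, -9/2, 63/10, -117/5]
The echelon form has 5 nonzero rows, and every pivot lies in the first 6 columns, so rank(B) = rank([B|b]) = 5.
The system is consistent.
rank = 5 < 6 unknowns, so there are infinitely many solutions.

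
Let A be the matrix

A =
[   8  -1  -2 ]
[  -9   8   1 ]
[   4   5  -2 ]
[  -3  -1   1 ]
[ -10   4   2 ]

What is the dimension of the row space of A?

Row reduce to echelon form.
R2 ← R2 + (9/8)·R1: [0, 55/8, -5/4]
R3 ← R3 − (1/2)·R1: [0, 11/2, -1]
R4 ← R4 + (3/8)·R1: [0, -11/8, 1/4]
R5 ← R5 + (5/4)·R1: [0, 11/4, -1/2]
R3 ← R3 − (4/5)·R2: [0, 0, 0]
R4 ← R4 + (1/5)·R2: [0, 0, 0]
R5 ← R5 − (2/5)·R2: [0, 0, 0]
Echelon form has 2 nonzero rows, so rank(A) = 2.
The row space has dimension equal to the rank: 2.

2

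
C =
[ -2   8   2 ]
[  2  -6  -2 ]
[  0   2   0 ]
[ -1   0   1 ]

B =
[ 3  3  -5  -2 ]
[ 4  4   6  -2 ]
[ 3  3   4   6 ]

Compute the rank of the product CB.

First compute CB:
[[ 32,  32,  66,   0],
 [-24, -24, -54,  -4],
 [  8,   8,  12,  -4],
 [  0,   0,   9,   8]]
Now row reduce the product.
R2 ← R2 + (3/4)·R1: [0, 0, -9/2, -4]
R3 ← R3 − (1/4)·R1: [0, 0, -9/2, -4]
R3 ← R3 − R2: [0, 0, 0, 0]
R4 ← R4 + (2)·R2: [0, 0, 0, 0]
2 nonzero rows, so rank(CB) = 2.

2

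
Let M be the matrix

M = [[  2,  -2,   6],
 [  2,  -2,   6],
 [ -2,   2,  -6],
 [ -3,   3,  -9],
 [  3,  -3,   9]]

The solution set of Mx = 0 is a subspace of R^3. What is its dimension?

2

Row reduce to echelon form.
R2 ← R2 − R1: [0, 0, 0]
R3 ← R3 + R1: [0, 0, 0]
R4 ← R4 + (3/2)·R1: [0, 0, 0]
R5 ← R5 − (3/2)·R1: [0, 0, 0]
1 nonzero row, so rank(M) = 1.
M has 3 columns; by rank–nullity, nullity = 3 − 1 = 2.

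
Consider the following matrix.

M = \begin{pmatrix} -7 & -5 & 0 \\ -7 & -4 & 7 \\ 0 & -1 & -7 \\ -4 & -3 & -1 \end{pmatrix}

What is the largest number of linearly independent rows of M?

2

Row reduce to echelon form.
R2 ← R2 − R1: [0, 1, 7]
R4 ← R4 − (4/7)·R1: [0, -1/7, -1]
R3 ← R3 + R2: [0, 0, 0]
R4 ← R4 + (1/7)·R2: [0, 0, 0]
Echelon form has 2 nonzero rows, so rank(M) = 2.
The rank gives the maximum number of linearly independent rows: 2.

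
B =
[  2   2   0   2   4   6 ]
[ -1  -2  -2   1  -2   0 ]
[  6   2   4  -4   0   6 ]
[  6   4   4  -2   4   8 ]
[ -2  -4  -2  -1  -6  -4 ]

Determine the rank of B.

Row reduce to echelon form.
R2 ← R2 + (1/2)·R1: [0, -1, -2, 2, 0, 3]
R3 ← R3 − (3)·R1: [0, -4, 4, -10, -12, -12]
R4 ← R4 − (3)·R1: [0, -2, 4, -8, -8, -10]
R5 ← R5 + R1: [0, -2, -2, 1, -2, 2]
R3 ← R3 − (4)·R2: [0, 0, 12, -18, -12, -24]
R4 ← R4 − (2)·R2: [0, 0, 8, -12, -8, -16]
R5 ← R5 − (2)·R2: [0, 0, 2, -3, -2, -4]
R4 ← R4 − (2/3)·R3: [0, 0, 0, 0, 0, 0]
R5 ← R5 − (1/6)·R3: [0, 0, 0, 0, 0, 0]
Echelon form has 3 nonzero rows, so rank(B) = 3.

3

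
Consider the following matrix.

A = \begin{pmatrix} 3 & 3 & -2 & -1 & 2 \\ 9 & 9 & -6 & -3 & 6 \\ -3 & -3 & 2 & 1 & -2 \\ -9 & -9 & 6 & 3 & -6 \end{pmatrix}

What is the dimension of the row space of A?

1

Row reduce to echelon form.
R2 ← R2 − (3)·R1: [0, 0, 0, 0, 0]
R3 ← R3 + R1: [0, 0, 0, 0, 0]
R4 ← R4 + (3)·R1: [0, 0, 0, 0, 0]
Echelon form has 1 nonzero row, so rank(A) = 1.
The row space has dimension equal to the rank: 1.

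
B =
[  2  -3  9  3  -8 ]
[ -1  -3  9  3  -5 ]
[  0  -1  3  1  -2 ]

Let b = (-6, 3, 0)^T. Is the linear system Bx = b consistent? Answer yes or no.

Row reduce the augmented matrix [B | b].
R2 ← R2 + (1/2)·R1: [0, -9/2, 27/2, 9/2, -9, 0]
R3 ← R3 − (2/9)·R2: [0, 0, 0, 0, 0, 0]
The echelon form has 2 nonzero rows, and every pivot lies in the first 5 columns, so rank(B) = rank([B|b]) = 2.
The system is consistent.

yes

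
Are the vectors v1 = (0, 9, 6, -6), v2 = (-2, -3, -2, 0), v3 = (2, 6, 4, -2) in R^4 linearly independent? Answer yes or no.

no

Form the matrix with these vectors as rows and row reduce.
Swap R1 ↔ R2
R3 ← R3 + R1: [0, 3, 2, -2]
R3 ← R3 − (1/3)·R2: [0, 0, 0, 0]
2 nonzero rows, so the 3 vectors span a space of dimension 2.
Since 2 < 3, the vectors are linearly dependent.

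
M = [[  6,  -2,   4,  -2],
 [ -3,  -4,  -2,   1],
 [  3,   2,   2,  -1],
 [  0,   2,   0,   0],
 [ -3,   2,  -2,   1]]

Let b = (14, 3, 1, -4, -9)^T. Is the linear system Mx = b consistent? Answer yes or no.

yes

Row reduce the augmented matrix [M | b].
R2 ← R2 + (1/2)·R1: [0, -5, 0, 0, 10]
R3 ← R3 − (1/2)·R1: [0, 3, 0, 0, -6]
R5 ← R5 + (1/2)·R1: [0, 1, 0, 0, -2]
R3 ← R3 + (3/5)·R2: [0, 0, 0, 0, 0]
R4 ← R4 + (2/5)·R2: [0, 0, 0, 0, 0]
R5 ← R5 + (1/5)·R2: [0, 0, 0, 0, 0]
The echelon form has 2 nonzero rows, and every pivot lies in the first 4 columns, so rank(M) = rank([M|b]) = 2.
The system is consistent.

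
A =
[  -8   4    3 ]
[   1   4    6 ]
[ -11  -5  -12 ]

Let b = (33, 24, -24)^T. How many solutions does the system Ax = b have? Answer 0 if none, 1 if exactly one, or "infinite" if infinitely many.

1

Row reduce the augmented matrix [A | b].
R2 ← R2 + (1/8)·R1: [0, 9/2, 51/8, 225/8]
R3 ← R3 − (11/8)·R1: [0, -21/2, -129/8, -555/8]
R3 ← R3 + (7/3)·R2: [0, 0, -5/4, -15/4]
The echelon form has 3 nonzero rows, and every pivot lies in the first 3 columns, so rank(A) = rank([A|b]) = 3.
The system is consistent.
rank = 3 = number of unknowns, so the solution is unique.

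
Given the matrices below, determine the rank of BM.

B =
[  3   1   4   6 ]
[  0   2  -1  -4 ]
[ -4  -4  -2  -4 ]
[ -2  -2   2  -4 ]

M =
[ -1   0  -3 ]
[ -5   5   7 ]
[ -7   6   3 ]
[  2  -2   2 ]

3

First compute BM:
[[-24,  17,  22],
 [-11,  12,   3],
 [ 30, -24, -30],
 [-10,  10, -10]]
Now row reduce the product.
R2 ← R2 − (11/24)·R1: [0, 101/24, -85/12]
R3 ← R3 + (5/4)·R1: [0, -11/4, -5/2]
R4 ← R4 − (5/12)·R1: [0, 35/12, -115/6]
R3 ← R3 + (66/101)·R2: [0, 0, -720/101]
R4 ← R4 − (70/101)·R2: [0, 0, -1440/101]
R4 ← R4 − (2)·R3: [0, 0, 0]
3 nonzero rows, so rank(BM) = 3.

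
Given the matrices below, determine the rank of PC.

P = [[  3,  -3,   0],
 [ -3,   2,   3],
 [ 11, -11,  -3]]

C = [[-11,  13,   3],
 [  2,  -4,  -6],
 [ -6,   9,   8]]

First compute PC:
[[-39,  51,  27],
 [ 19, -20,   3],
 [-125, 160,  75]]
Now row reduce the product.
R2 ← R2 + (19/39)·R1: [0, 63/13, 210/13]
R3 ← R3 − (125/39)·R1: [0, -45/13, -150/13]
R3 ← R3 + (5/7)·R2: [0, 0, 0]
2 nonzero rows, so rank(PC) = 2.

2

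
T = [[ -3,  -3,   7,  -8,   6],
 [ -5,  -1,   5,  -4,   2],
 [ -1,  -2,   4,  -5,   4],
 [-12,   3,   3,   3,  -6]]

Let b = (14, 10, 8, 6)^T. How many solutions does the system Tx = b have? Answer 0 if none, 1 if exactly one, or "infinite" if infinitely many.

Row reduce the augmented matrix [T | b].
R2 ← R2 − (5/3)·R1: [0, 4, -20/3, 28/3, -8, -40/3]
R3 ← R3 − (1/3)·R1: [0, -1, 5/3, -7/3, 2, 10/3]
R4 ← R4 − (4)·R1: [0, 15, -25, 35, -30, -50]
R3 ← R3 + (1/4)·R2: [0, 0, 0, 0, 0, 0]
R4 ← R4 − (15/4)·R2: [0, 0, 0, 0, 0, 0]
The echelon form has 2 nonzero rows, and every pivot lies in the first 5 columns, so rank(T) = rank([T|b]) = 2.
The system is consistent.
rank = 2 < 5 unknowns, so there are infinitely many solutions.

infinite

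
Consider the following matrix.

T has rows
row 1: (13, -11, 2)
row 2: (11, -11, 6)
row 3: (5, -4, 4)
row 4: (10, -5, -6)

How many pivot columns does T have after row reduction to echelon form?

3

Row reduce to echelon form.
R2 ← R2 − (11/13)·R1: [0, -22/13, 56/13]
R3 ← R3 − (5/13)·R1: [0, 3/13, 42/13]
R4 ← R4 − (10/13)·R1: [0, 45/13, -98/13]
R3 ← R3 + (3/22)·R2: [0, 0, 42/11]
R4 ← R4 + (45/22)·R2: [0, 0, 14/11]
R4 ← R4 − (1/3)·R3: [0, 0, 0]
Echelon form has 3 nonzero rows, so rank(T) = 3.
Each nonzero row contributes one pivot column: 3 pivot columns.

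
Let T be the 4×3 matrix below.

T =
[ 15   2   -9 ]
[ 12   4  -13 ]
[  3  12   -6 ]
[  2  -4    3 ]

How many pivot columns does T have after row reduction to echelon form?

Row reduce to echelon form.
R2 ← R2 − (4/5)·R1: [0, 12/5, -29/5]
R3 ← R3 − (1/5)·R1: [0, 58/5, -21/5]
R4 ← R4 − (2/15)·R1: [0, -64/15, 21/5]
R3 ← R3 − (29/6)·R2: [0, 0, 143/6]
R4 ← R4 + (16/9)·R2: [0, 0, -55/9]
R4 ← R4 + (10/39)·R3: [0, 0, 0]
Echelon form has 3 nonzero rows, so rank(T) = 3.
Each nonzero row contributes one pivot column: 3 pivot columns.

3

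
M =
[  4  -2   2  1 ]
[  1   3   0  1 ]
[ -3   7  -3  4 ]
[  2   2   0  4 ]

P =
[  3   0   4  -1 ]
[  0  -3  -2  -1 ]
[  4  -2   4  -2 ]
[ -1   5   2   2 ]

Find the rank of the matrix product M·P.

2

First compute MP:
[[ 19,   7,  30,  -4],
 [  2,  -4,   0,  -2],
 [-25,   5, -30,  10],
 [  2,  14,  12,   4]]
Now row reduce the product.
R2 ← R2 − (2/19)·R1: [0, -90/19, -60/19, -30/19]
R3 ← R3 + (25/19)·R1: [0, 270/19, 180/19, 90/19]
R4 ← R4 − (2/19)·R1: [0, 252/19, 168/19, 84/19]
R3 ← R3 + (3)·R2: [0, 0, 0, 0]
R4 ← R4 + (14/5)·R2: [0, 0, 0, 0]
2 nonzero rows, so rank(MP) = 2.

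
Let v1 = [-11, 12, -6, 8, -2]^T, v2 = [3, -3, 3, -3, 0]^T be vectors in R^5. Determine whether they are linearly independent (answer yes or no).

yes

Form the matrix with these vectors as rows and row reduce.
R2 ← R2 + (3/11)·R1: [0, 3/11, 15/11, -9/11, -6/11]
2 nonzero rows, so the 2 vectors span a space of dimension 2.
Since 2 = 2, the vectors are linearly independent.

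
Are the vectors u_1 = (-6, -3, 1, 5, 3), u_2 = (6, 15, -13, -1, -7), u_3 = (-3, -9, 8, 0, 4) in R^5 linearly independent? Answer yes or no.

Form the matrix with these vectors as rows and row reduce.
R2 ← R2 + R1: [0, 12, -12, 4, -4]
R3 ← R3 − (1/2)·R1: [0, -15/2, 15/2, -5/2, 5/2]
R3 ← R3 + (5/8)·R2: [0, 0, 0, 0, 0]
2 nonzero rows, so the 3 vectors span a space of dimension 2.
Since 2 < 3, the vectors are linearly dependent.

no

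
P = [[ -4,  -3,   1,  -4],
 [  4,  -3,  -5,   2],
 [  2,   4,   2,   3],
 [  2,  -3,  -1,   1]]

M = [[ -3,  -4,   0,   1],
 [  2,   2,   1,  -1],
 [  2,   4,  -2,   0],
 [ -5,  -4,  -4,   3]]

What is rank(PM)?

2

First compute PM:
[[ 28,  30,  11, -13],
 [-38, -50,  -1,  13],
 [ -9,  -4, -12,   7],
 [-19, -22,  -5,   8]]
Now row reduce the product.
R2 ← R2 + (19/14)·R1: [0, -65/7, 195/14, -65/14]
R3 ← R3 + (9/28)·R1: [0, 79/14, -237/28, 79/28]
R4 ← R4 + (19/28)·R1: [0, -23/14, 69/28, -23/28]
R3 ← R3 + (79/130)·R2: [0, 0, 0, 0]
R4 ← R4 − (23/130)·R2: [0, 0, 0, 0]
2 nonzero rows, so rank(PM) = 2.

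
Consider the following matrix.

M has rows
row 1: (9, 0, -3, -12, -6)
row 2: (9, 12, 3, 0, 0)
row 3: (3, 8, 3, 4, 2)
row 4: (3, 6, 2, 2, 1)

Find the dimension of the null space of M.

Row reduce to echelon form.
R2 ← R2 − R1: [0, 12, 6, 12, 6]
R3 ← R3 − (1/3)·R1: [0, 8, 4, 8, 4]
R4 ← R4 − (1/3)·R1: [0, 6, 3, 6, 3]
R3 ← R3 − (2/3)·R2: [0, 0, 0, 0, 0]
R4 ← R4 − (1/2)·R2: [0, 0, 0, 0, 0]
2 nonzero rows, so rank(M) = 2.
M has 5 columns; by rank–nullity, nullity = 5 − 2 = 3.

3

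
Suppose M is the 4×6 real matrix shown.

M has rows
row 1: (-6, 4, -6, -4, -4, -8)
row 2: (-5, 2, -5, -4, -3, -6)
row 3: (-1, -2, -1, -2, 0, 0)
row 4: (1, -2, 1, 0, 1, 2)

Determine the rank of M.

2

Row reduce to echelon form.
R2 ← R2 − (5/6)·R1: [0, -4/3, 0, -2/3, 1/3, 2/3]
R3 ← R3 − (1/6)·R1: [0, -8/3, 0, -4/3, 2/3, 4/3]
R4 ← R4 + (1/6)·R1: [0, -4/3, 0, -2/3, 1/3, 2/3]
R3 ← R3 − (2)·R2: [0, 0, 0, 0, 0, 0]
R4 ← R4 − R2: [0, 0, 0, 0, 0, 0]
Echelon form has 2 nonzero rows, so rank(M) = 2.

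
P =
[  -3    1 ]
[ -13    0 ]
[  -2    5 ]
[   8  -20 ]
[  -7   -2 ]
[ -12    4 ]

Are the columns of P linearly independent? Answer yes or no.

Row reduce P to echelon form.
R2 ← R2 − (13/3)·R1: [0, -13/3]
R3 ← R3 − (2/3)·R1: [0, 13/3]
R4 ← R4 + (8/3)·R1: [0, -52/3]
R5 ← R5 − (7/3)·R1: [0, -13/3]
R6 ← R6 − (4)·R1: [0, 0]
R3 ← R3 + R2: [0, 0]
R4 ← R4 − (4)·R2: [0, 0]
R5 ← R5 − R2: [0, 0]
2 pivots among 2 columns.
Every column is a pivot column, so the columns are linearly independent.

yes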